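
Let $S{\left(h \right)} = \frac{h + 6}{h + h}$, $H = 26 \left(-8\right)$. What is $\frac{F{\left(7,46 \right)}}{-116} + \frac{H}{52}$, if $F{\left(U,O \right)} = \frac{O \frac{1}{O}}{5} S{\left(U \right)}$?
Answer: $- \frac{32493}{8120} \approx -4.0016$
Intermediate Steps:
$H = -208$
$S{\left(h \right)} = \frac{6 + h}{2 h}$
$F{\left(U,O \right)} = \frac{6 + U}{10 U}$ ($F{\left(U,O \right)} = \frac{O \frac{1}{O}}{5} \frac{6 + U}{2 U} = 1 \cdot \frac{1}{5} \frac{6 + U}{2 U} = \frac{\frac{1}{2} \frac{1}{U} \left(6 + U\right)}{5} = \frac{6 + U}{10 U}$)
$\frac{F{\left(7,46 \right)}}{-116} + \frac{H}{52} = \frac{\frac{1}{10} \cdot \frac{1}{7} \left(6 + 7\right)}{-116} - \frac{208}{52} = \frac{1}{10} \cdot \frac{1}{7} \cdot 13 \left(- \frac{1}{116}\right) - 4 = \frac{13}{70} \left(- \frac{1}{116}\right) - 4 = - \frac{13}{8120} - 4 = - \frac{32493}{8120}$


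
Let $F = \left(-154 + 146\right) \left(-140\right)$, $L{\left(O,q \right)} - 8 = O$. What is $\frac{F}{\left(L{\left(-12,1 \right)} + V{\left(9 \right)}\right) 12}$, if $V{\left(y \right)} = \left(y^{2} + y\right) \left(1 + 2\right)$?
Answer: $\frac{20}{57} \approx 0.35088$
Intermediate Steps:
$V{\left(y \right)} = 3 y + 3 y^{2}$ ($V{\left(y \right)} = \left(y + y^{2}\right) 3 = 3 y + 3 y^{2}$)
$L{\left(O,q \right)} = 8 + O$
$F = 1120$ ($F = \left(-8\right) \left(-140\right) = 1120$)
$\frac{F}{\left(L{\left(-12,1 \right)} + V{\left(9 \right)}\right) 12} = \frac{1120}{\left(\left(8 - 12\right) + 3 \cdot 9 \left(1 + 9\right)\right) 12} = \frac{1120}{\left(-4 + 3 \cdot 9 \cdot 10\right) 12} = \frac{1120}{\left(-4 + 270\right) 12} = \frac{1120}{266 \cdot 12} = \frac{1120}{3192} = 1120 \cdot \frac{1}{3192} = \frac{20}{57}$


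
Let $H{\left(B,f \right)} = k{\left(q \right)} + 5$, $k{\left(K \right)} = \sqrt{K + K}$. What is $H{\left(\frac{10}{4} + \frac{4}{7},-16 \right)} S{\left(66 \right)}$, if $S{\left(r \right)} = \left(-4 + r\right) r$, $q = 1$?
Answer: $20460 + 4092 \sqrt{2} \approx 26247.0$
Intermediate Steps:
$k{\left(K \right)} = \sqrt{2} \sqrt{K}$ ($k{\left(K \right)} = \sqrt{2 K} = \sqrt{2} \sqrt{K}$)
$H{\left(B,f \right)} = 5 + \sqrt{2}$ ($H{\left(B,f \right)} = \sqrt{2} \sqrt{1} + 5 = \sqrt{2} \cdot 1 + 5 = \sqrt{2} + 5 = 5 + \sqrt{2}$)
$S{\left(r \right)} = r \left(-4 + r\right)$
$H{\left(\frac{10}{4} + \frac{4}{7},-16 \right)} S{\left(66 \right)} = \left(5 + \sqrt{2}\right) 66 \left(-4 + 66\right) = \left(5 + \sqrt{2}\right) 66 \cdot 62 = \left(5 + \sqrt{2}\right) 4092 = 20460 + 4092 \sqrt{2}$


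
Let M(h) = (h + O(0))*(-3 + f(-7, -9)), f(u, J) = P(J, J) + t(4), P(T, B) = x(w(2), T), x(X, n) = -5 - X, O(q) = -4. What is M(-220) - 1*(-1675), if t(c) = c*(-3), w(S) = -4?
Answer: 5259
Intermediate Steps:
t(c) = -3*c
P(T, B) = -1 (P(T, B) = -5 - 1*(-4) = -5 + 4 = -1)
f(u, J) = -13 (f(u, J) = -1 - 3*4 = -1 - 12 = -13)
M(h) = 64 - 16*h (M(h) = (h - 4)*(-3 - 13) = (-4 + h)*(-16) = 64 - 16*h)
M(-220) - 1*(-1675) = (64 - 16*(-220)) - 1*(-1675) = (64 + 3520) + 1675 = 3584 + 1675 = 5259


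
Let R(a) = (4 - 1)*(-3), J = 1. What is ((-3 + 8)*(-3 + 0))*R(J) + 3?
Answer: 138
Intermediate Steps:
R(a) = -9 (R(a) = 3*(-3) = -9)
((-3 + 8)*(-3 + 0))*R(J) + 3 = ((-3 + 8)*(-3 + 0))*(-9) + 3 = (5*(-3))*(-9) + 3 = -15*(-9) + 3 = 135 + 3 = 138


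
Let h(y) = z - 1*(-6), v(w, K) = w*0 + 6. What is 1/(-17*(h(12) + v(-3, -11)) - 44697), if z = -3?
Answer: -1/44850 ≈ -2.2297e-5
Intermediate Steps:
v(w, K) = 6 (v(w, K) = 0 + 6 = 6)
h(y) = 3 (h(y) = -3 - 1*(-6) = -3 + 6 = 3)
1/(-17*(h(12) + v(-3, -11)) - 44697) = 1/(-17*(3 + 6) - 44697) = 1/(-17*9 - 44697) = 1/(-153 - 44697) = 1/(-44850) = -1/44850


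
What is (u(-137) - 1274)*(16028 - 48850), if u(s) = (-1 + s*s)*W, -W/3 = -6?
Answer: -11046244100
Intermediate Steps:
W = 18 (W = -3*(-6) = 18)
u(s) = -18 + 18*s² (u(s) = (-1 + s*s)*18 = (-1 + s²)*18 = -18 + 18*s²)
(u(-137) - 1274)*(16028 - 48850) = ((-18 + 18*(-137)²) - 1274)*(16028 - 48850) = ((-18 + 18*18769) - 1274)*(-32822) = ((-18 + 337842) - 1274)*(-32822) = (337824 - 1274)*(-32822) = 336550*(-32822) = -11046244100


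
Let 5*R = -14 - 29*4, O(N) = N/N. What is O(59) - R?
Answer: 27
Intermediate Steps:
O(N) = 1
R = -26 (R = (-14 - 29*4)/5 = (-14 - 116)/5 = (⅕)*(-130) = -26)
O(59) - R = 1 - 1*(-26) = 1 + 26 = 27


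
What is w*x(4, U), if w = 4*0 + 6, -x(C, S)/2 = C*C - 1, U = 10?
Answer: -180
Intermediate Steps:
x(C, S) = 2 - 2*C**2 (x(C, S) = -2*(C*C - 1) = -2*(C**2 - 1) = -2*(-1 + C**2) = 2 - 2*C**2)
w = 6 (w = 0 + 6 = 6)
w*x(4, U) = 6*(2 - 2*4**2) = 6*(2 - 2*16) = 6*(2 - 32) = 6*(-30) = -180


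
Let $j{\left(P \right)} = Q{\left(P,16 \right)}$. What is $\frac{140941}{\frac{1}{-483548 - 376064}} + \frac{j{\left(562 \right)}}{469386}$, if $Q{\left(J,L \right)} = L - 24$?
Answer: $- \frac{28434130645128160}{234693} \approx -1.2115 \cdot 10^{11}$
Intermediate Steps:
$Q{\left(J,L \right)} = -24 + L$
$j{\left(P \right)} = -8$ ($j{\left(P \right)} = -24 + 16 = -8$)
$\frac{140941}{\frac{1}{-483548 - 376064}} + \frac{j{\left(562 \right)}}{469386} = \frac{140941}{\frac{1}{-483548 - 376064}} - \frac{8}{469386} = \frac{140941}{\frac{1}{-859612}} - \frac{4}{234693} = \frac{140941}{- \frac{1}{859612}} - \frac{4}{234693} = 140941 \left(-859612\right) - \frac{4}{234693} = -121154574892 - \frac{4}{234693} = - \frac{28434130645128160}{234693}$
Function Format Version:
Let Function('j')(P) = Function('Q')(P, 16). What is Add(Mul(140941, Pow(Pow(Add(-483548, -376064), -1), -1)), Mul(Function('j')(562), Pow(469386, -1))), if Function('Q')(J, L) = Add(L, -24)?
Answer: Rational(-28434130645128160, 234693) ≈ -1.2115e+11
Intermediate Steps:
Function('Q')(J, L) = Add(-24, L)
Function('j')(P) = -8 (Function('j')(P) = Add(-24, 16) = -8)
Add(Mul(140941, Pow(Pow(Add(-483548, -376064), -1), -1)), Mul(Function('j')(562), Pow(469386, -1))) = Add(Mul(140941, Pow(Pow(Add(-483548, -376064), -1), -1)), Mul(-8, Pow(469386, -1))) = Add(Mul(140941, Pow(Pow(-859612, -1), -1)), Mul(-8, Rational(1, 469386))) = Add(Mul(140941, Pow(Rational(-1, 859612), -1)), Rational(-4, 234693)) = Add(Mul(140941, -859612), Rational(-4, 234693)) = Add(-121154574892, Rational(-4, 234693)) = Rational(-28434130645128160, 234693)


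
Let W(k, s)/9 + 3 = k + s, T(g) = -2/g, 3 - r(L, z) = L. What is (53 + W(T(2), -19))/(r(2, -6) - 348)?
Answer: 154/347 ≈ 0.44380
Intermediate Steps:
r(L, z) = 3 - L
W(k, s) = -27 + 9*k + 9*s (W(k, s) = -27 + 9*(k + s) = -27 + (9*k + 9*s) = -27 + 9*k + 9*s)
(53 + W(T(2), -19))/(r(2, -6) - 348) = (53 + (-27 + 9*(-2/2) + 9*(-19)))/((3 - 1*2) - 348) = (53 + (-27 + 9*(-2*½) - 171))/((3 - 2) - 348) = (53 + (-27 + 9*(-1) - 171))/(1 - 348) = (53 + (-27 - 9 - 171))/(-347) = (53 - 207)*(-1/347) = -154*(-1/347) = 154/347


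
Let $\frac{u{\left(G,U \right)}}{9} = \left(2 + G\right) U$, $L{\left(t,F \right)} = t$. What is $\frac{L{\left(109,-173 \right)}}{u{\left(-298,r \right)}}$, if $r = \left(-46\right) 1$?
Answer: $\frac{109}{122544} \approx 0.00088948$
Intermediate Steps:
$r = -46$
$u{\left(G,U \right)} = 9 U \left(2 + G\right)$ ($u{\left(G,U \right)} = 9 \left(2 + G\right) U = 9 U \left(2 + G\right)$)
$\frac{L{\left(109,-173 \right)}}{u{\left(-298,r \right)}} = \frac{109}{9 \left(-46\right) \left(2 - 298\right)} = \frac{109}{9 \left(-46\right) \left(-296\right)} = \frac{109}{122544}$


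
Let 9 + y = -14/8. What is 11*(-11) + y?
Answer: -527/4 ≈ -131.75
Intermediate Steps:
y = -43/4 (y = -9 - 14/8 = -9 - 14*⅛ = -9 - 7/4 = -43/4 ≈ -10.750)
11*(-11) + y = 11*(-11) - 43/4 = -121 - 43/4 = -527/4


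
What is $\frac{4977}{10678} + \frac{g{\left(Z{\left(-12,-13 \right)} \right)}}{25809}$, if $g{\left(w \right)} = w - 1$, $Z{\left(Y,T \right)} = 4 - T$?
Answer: $\frac{128622241}{275588502} \approx 0.46672$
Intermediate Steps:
$g{\left(w \right)} = -1 + w$
$\frac{4977}{10678} + \frac{g{\left(Z{\left(-12,-13 \right)} \right)}}{25809} = \frac{4977}{10678} + \frac{-1 + \left(4 - -13\right)}{25809} = 4977 \cdot \frac{1}{10678} + \left(-1 + \left(4 + 13\right)\right) \frac{1}{25809} = \frac{4977}{10678} + \left(-1 + 17\right) \frac{1}{25809} = \frac{4977}{10678} + 16 \cdot \frac{1}{25809} = \frac{4977}{10678} + \frac{16}{25809} = \frac{128622241}{275588502}$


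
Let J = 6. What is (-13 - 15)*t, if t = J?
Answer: -168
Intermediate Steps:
t = 6
(-13 - 15)*t = (-13 - 15)*6 = -28*6 = -168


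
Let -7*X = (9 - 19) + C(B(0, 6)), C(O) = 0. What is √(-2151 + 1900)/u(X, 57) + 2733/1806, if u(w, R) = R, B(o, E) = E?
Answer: 911/602 + I*√251/57 ≈ 1.5133 + 0.27795*I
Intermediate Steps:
X = 10/7 (X = -((9 - 19) + 0)/7 = -(-10 + 0)/7 = -⅐*(-10) = 10/7 ≈ 1.4286)
√(-2151 + 1900)/u(X, 57) + 2733/1806 = √(-2151 + 1900)/57 + 2733/1806 = √(-251)*(1/57) + 2733*(1/1806) = (I*√251)*(1/57) + 911/602 = I*√251/57 + 911/602 = 911/602 + I*√251/57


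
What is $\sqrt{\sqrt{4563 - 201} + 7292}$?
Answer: $\sqrt{7292 + \sqrt{4362}} \approx 85.779$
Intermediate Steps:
$\sqrt{\sqrt{4563 - 201} + 7292} = \sqrt{\sqrt{4362} + 7292} = \sqrt{7292 + \sqrt{4362}}$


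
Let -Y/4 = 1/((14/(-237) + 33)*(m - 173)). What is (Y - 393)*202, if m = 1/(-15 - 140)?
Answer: -2077453604469/26169064 ≈ -79386.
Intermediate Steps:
m = -1/155 (m = 1/(-155) = -1/155 ≈ -0.0064516)
Y = 36735/52338128 (Y = -4*1/((-1/155 - 173)*(14/(-237) + 33)) = -4*(-155/(26816*(14*(-1/237) + 33))) = -4*(-155/(26816*(-14/237 + 33))) = -4/((7807/237)*(-26816/155)) = -4/(-209352512/36735) = -4*(-36735/209352512) = 36735/52338128 ≈ 0.00070188)
(Y - 393)*202 = (36735/52338128 - 393)*202 = -20568847569/52338128*202 = -2077453604469/26169064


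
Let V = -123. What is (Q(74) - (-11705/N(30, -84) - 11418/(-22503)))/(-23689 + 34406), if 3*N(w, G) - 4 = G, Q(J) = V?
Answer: -67502387/1286211472 ≈ -0.052482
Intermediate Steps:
Q(J) = -123
N(w, G) = 4/3 + G/3
(Q(74) - (-11705/N(30, -84) - 11418/(-22503)))/(-23689 + 34406) = (-123 - (-11705/(4/3 + (1/3)*(-84)) - 11418/(-22503)))/(-23689 + 34406) = (-123 - (-11705/(4/3 - 28) - 11418*(-1/22503)))/10717 = (-123 - (-11705/(-80/3) + 3806/7501))*(1/10717) = (-123 - (-11705*(-3/80) + 3806/7501))*(1/10717) = (-123 - (7023/16 + 3806/7501))*(1/10717) = (-123 - 1*52740419/120016)*(1/10717) = (-123 - 52740419/120016)*(1/10717) = -67502387/120016*1/10717 = -67502387/1286211472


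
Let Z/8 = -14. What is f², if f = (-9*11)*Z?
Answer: 122943744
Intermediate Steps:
Z = -112 (Z = 8*(-14) = -112)
f = 11088 (f = -9*11*(-112) = -99*(-112) = 11088)
f² = 11088² = 122943744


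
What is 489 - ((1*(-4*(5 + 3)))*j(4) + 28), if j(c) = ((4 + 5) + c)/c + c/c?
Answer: 597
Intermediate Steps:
j(c) = 1 + (9 + c)/c (j(c) = (9 + c)/c + 1 = 1 + (9 + c)/c)
489 - ((1*(-4*(5 + 3)))*j(4) + 28) = 489 - ((1*(-4*(5 + 3)))*(2 + 9/4) + 28) = 489 - ((1*(-4*8))*(2 + 9*(1/4)) + 28) = 489 - ((1*(-32))*(2 + 9/4) + 28) = 489 - (-32*17/4 + 28) = 489 - (-136 + 28) = 489 - 1*(-108) = 489 + 108 = 597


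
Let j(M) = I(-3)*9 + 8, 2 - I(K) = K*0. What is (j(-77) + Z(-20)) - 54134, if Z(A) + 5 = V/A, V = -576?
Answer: -270421/5 ≈ -54084.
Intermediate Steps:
I(K) = 2 (I(K) = 2 - K*0 = 2 - 1*0 = 2 + 0 = 2)
Z(A) = -5 - 576/A
j(M) = 26 (j(M) = 2*9 + 8 = 18 + 8 = 26)
(j(-77) + Z(-20)) - 54134 = (26 + (-5 - 576/(-20))) - 54134 = (26 + (-5 - 576*(-1/20))) - 54134 = (26 + (-5 + 144/5)) - 54134 = (26 + 119/5) - 54134 = 249/5 - 54134 = -270421/5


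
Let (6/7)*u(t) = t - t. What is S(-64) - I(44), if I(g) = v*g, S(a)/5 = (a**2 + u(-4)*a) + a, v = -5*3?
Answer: 20820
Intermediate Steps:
u(t) = 0 (u(t) = 7*(t - t)/6 = (7/6)*0 = 0)
v = -15
S(a) = 5*a + 5*a**2 (S(a) = 5*((a**2 + 0*a) + a) = 5*((a**2 + 0) + a) = 5*(a**2 + a) = 5*(a + a**2) = 5*a + 5*a**2)
I(g) = -15*g
S(-64) - I(44) = 5*(-64)*(1 - 64) - (-15)*44 = 5*(-64)*(-63) - 1*(-660) = 20160 + 660 = 20820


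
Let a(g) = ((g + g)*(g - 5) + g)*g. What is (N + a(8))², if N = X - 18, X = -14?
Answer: 173056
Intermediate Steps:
N = -32 (N = -14 - 18 = -32)
a(g) = g*(g + 2*g*(-5 + g)) (a(g) = ((2*g)*(-5 + g) + g)*g = (2*g*(-5 + g) + g)*g = (g + 2*g*(-5 + g))*g = g*(g + 2*g*(-5 + g)))
(N + a(8))² = (-32 + 8²*(-9 + 2*8))² = (-32 + 64*(-9 + 16))² = (-32 + 64*7)² = (-32 + 448)² = 416² = 173056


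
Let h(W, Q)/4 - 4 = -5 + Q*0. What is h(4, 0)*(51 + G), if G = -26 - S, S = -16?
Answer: -164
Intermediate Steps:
h(W, Q) = -4 (h(W, Q) = 16 + 4*(-5 + Q*0) = 16 + 4*(-5 + 0) = 16 + 4*(-5) = 16 - 20 = -4)
G = -10 (G = -26 - 1*(-16) = -26 + 16 = -10)
h(4, 0)*(51 + G) = -4*(51 - 10) = -4*41 = -164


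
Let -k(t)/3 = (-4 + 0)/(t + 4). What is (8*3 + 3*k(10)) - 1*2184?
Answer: -15102/7 ≈ -2157.4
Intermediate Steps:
k(t) = 12/(4 + t) (k(t) = -3*(-4 + 0)/(t + 4) = -(-12)/(4 + t) = 12/(4 + t))
(8*3 + 3*k(10)) - 1*2184 = (8*3 + 3*(12/(4 + 10))) - 1*2184 = (24 + 3*(12/14)) - 2184 = (24 + 3*(12*(1/14))) - 2184 = (24 + 3*(6/7)) - 2184 = (24 + 18/7) - 2184 = 186/7 - 2184 = -15102/7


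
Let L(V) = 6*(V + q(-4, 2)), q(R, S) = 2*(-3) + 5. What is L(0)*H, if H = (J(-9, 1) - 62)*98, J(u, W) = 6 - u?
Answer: 27636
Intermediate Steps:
q(R, S) = -1 (q(R, S) = -6 + 5 = -1)
L(V) = -6 + 6*V (L(V) = 6*(V - 1) = 6*(-1 + V) = -6 + 6*V)
H = -4606 (H = ((6 - 1*(-9)) - 62)*98 = ((6 + 9) - 62)*98 = (15 - 62)*98 = -47*98 = -4606)
L(0)*H = (-6 + 6*0)*(-4606) = (-6 + 0)*(-4606) = -6*(-4606) = 27636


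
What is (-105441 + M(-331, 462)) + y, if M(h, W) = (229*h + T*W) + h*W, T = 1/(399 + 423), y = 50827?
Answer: -38816818/137 ≈ -2.8333e+5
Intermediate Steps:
T = 1/822 ≈ 0.0012165
M(h, W) = 229*h + W/822 + W*h (M(h, W) = (229*h + W/822) + h*W = (229*h + W/822) + W*h = 229*h + W/822 + W*h)
(-105441 + M(-331, 462)) + y = (-105441 + (229*(-331) + (1/822)*462 + 462*(-331))) + 50827 = (-105441 + (-75799 + 77/137 - 152922)) + 50827 = (-105441 - 31334700/137) + 50827 = -45780117/137 + 50827 = -38816818/137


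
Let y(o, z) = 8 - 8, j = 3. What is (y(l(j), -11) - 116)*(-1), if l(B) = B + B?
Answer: 116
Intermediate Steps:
l(B) = 2*B
y(o, z) = 0
(y(l(j), -11) - 116)*(-1) = (0 - 116)*(-1) = -116*(-1) = 116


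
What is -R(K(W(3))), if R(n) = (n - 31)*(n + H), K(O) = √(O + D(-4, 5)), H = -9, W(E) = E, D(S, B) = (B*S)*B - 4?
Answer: -178 + 40*I*√101 ≈ -178.0 + 402.0*I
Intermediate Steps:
D(S, B) = -4 + S*B² (D(S, B) = S*B² - 4 = -4 + S*B²)
K(O) = √(-104 + O) (K(O) = √(O + (-4 - 4*5²)) = √(O + (-4 - 4*25)) = √(O + (-4 - 100)) = √(O - 104) = √(-104 + O))
R(n) = (-31 + n)*(-9 + n) (R(n) = (n - 31)*(n - 9) = (-31 + n)*(-9 + n))
-R(K(W(3))) = -(279 + (√(-104 + 3))² - 40*√(-104 + 3)) = -(279 + (√(-101))² - 40*I*√101) = -(279 + (I*√101)² - 40*I*√101) = -(279 - 101 - 40*I*√101) = -(178 - 40*I*√101) = -178 + 40*I*√101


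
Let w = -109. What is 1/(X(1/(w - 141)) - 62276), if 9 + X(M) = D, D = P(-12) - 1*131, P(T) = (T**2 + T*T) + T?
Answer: -1/62140 ≈ -1.6093e-5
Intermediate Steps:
P(T) = T + 2*T**2 (P(T) = (T**2 + T**2) + T = 2*T**2 + T = T + 2*T**2)
D = 145 (D = -12*(1 + 2*(-12)) - 1*131 = -12*(1 - 24) - 131 = -12*(-23) - 131 = 276 - 131 = 145)
X(M) = 136 (X(M) = -9 + 145 = 136)
1/(X(1/(w - 141)) - 62276) = 1/(136 - 62276) = 1/(-62140) = -1/62140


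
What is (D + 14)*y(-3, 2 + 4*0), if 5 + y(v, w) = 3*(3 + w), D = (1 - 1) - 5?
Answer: 90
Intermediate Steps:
D = -5 (D = 0 - 5 = -5)
y(v, w) = 4 + 3*w (y(v, w) = -5 + 3*(3 + w) = -5 + (9 + 3*w) = 4 + 3*w)
(D + 14)*y(-3, 2 + 4*0) = (-5 + 14)*(4 + 3*(2 + 4*0)) = 9*(4 + 3*(2 + 0)) = 9*(4 + 3*2) = 9*(4 + 6) = 9*10 = 90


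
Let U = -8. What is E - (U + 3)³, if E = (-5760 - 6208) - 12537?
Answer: -24380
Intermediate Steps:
E = -24505 (E = -11968 - 12537 = -24505)
E - (U + 3)³ = -24505 - (-8 + 3)³ = -24505 - 1*(-5)³ = -24505 - 1*(-125) = -24505 + 125 = -24380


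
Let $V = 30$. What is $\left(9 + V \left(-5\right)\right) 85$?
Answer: $-11985$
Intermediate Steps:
$\left(9 + V \left(-5\right)\right) 85 = \left(9 + 30 \left(-5\right)\right) 85 = \left(9 - 150\right) 85 = \left(-141\right) 85 = -11985$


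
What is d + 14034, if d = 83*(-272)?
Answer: -8542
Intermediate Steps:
d = -22576
d + 14034 = -22576 + 14034 = -8542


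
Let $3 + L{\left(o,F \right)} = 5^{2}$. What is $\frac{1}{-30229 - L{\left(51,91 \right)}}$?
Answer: $- \frac{1}{30251} \approx -3.3057 \cdot 10^{-5}$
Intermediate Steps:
$L{\left(o,F \right)} = 22$ ($L{\left(o,F \right)} = -3 + 5^{2} = -3 + 25 = 22$)
$\frac{1}{-30229 - L{\left(51,91 \right)}} = \frac{1}{-30229 - 22} = \frac{1}{-30251} = - \frac{1}{30251}$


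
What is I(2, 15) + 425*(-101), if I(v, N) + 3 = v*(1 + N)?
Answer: -42896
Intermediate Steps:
I(v, N) = -3 + v*(1 + N)
I(2, 15) + 425*(-101) = (-3 + 2 + 15*2) + 425*(-101) = (-3 + 2 + 30) - 42925 = 29 - 42925 = -42896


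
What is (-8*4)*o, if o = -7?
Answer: 224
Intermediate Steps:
(-8*4)*o = -8*4*(-7) = -32*(-7) = 224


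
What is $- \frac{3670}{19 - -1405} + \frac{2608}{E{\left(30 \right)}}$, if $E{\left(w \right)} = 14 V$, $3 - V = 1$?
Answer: $\frac{451379}{4984} \approx 90.566$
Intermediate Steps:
$V = 2$ ($V = 3 - 1 = 2$)
$E{\left(w \right)} = 28$ ($E{\left(w \right)} = 14 \cdot 2 = 28$)
$- \frac{3670}{19 - -1405} + \frac{2608}{E{\left(30 \right)}} = - \frac{3670}{19 - -1405} + \frac{2608}{28} = - \frac{3670}{19 + 1405} + 2608 \cdot \frac{1}{28} = - \frac{3670}{1424} + \frac{652}{7} = \left(-3670\right) \frac{1}{1424} + \frac{652}{7} = - \frac{1835}{712} + \frac{652}{7} = \frac{451379}{4984}$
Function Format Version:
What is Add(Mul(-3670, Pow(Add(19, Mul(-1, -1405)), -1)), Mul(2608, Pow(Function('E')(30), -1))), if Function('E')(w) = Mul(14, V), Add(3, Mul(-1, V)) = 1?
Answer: Rational(451379, 4984) ≈ 90.566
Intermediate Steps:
V = 2 (V = Add(3, Mul(-1, 1)) = Add(3, -1) = 2)
Function('E')(w) = 28 (Function('E')(w) = Mul(14, 2) = 28)
Add(Mul(-3670, Pow(Add(19, Mul(-1, -1405)), -1)), Mul(2608, Pow(Function('E')(30), -1))) = Add(Mul(-3670, Pow(Add(19, Mul(-1, -1405)), -1)), Mul(2608, Pow(28, -1))) = Add(Mul(-3670, Pow(Add(19, 1405), -1)), Mul(2608, Rational(1, 28))) = Add(Mul(-3670, Pow(1424, -1)), Rational(652, 7)) = Add(Mul(-3670, Rational(1, 1424)), Rational(652, 7)) = Add(Rational(-1835, 712), Rational(652, 7)) = Rational(451379, 4984)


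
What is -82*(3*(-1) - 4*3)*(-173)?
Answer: -212790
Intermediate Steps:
-82*(3*(-1) - 4*3)*(-173) = -82*(-3 - 12)*(-173) = -82*(-15)*(-173) = 1230*(-173) = -212790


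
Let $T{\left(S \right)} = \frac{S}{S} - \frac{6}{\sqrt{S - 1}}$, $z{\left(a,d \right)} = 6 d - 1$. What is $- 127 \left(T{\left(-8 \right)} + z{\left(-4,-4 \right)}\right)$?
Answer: $3048 - 254 i \approx 3048.0 - 254.0 i$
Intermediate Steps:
$z{\left(a,d \right)} = -1 + 6 d$
$T{\left(S \right)} = 1 - \frac{6}{\sqrt{-1 + S}}$
$- 127 \left(T{\left(-8 \right)} + z{\left(-4,-4 \right)}\right) = - 127 \left(\left(1 - \frac{6}{\sqrt{-1 - 8}}\right) + \left(-1 + 6 \left(-4\right)\right)\right) = - 127 \left(\left(1 - \frac{6}{3 i}\right) - 25\right) = - 127 \left(\left(1 - 6 \left(- \frac{i}{3}\right)\right) - 25\right) = - 127 \left(\left(1 + 2 i\right) - 25\right) = - 127 \left(-24 + 2 i\right) = 3048 - 254 i$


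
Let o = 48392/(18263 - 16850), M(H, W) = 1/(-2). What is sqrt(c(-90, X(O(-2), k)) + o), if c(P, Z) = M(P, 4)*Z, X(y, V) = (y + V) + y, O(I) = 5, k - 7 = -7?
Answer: 17*sqrt(22451)/471 ≈ 5.4081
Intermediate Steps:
k = 0 (k = 7 - 7 = 0)
M(H, W) = -1/2
X(y, V) = V + 2*y (X(y, V) = (V + y) + y = V + 2*y)
c(P, Z) = -Z/2
o = 48392/1413 ≈ 34.248
sqrt(c(-90, X(O(-2), k)) + o) = sqrt(-(0 + 2*5)/2 + 48392/1413) = sqrt(-(0 + 10)/2 + 48392/1413) = sqrt(-1/2*10 + 48392/1413) = sqrt(-5 + 48392/1413) = sqrt(41327/1413) = 17*sqrt(22451)/471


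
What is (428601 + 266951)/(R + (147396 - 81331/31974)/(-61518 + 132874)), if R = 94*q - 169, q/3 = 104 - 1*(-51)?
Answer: 1586927445362688/99345104128877 ≈ 15.974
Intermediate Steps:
q = 465 (q = 3*(104 - 1*(-51)) = 3*(104 + 51) = 3*155 = 465)
R = 43541 (R = 94*465 - 169 = 43710 - 169 = 43541)
(428601 + 266951)/(R + (147396 - 81331/31974)/(-61518 + 132874)) = (428601 + 266951)/(43541 + (147396 - 81331/31974)/(-61518 + 132874)) = 695552/(43541 + (147396 - 81331*1/31974)/71356) = 695552/(43541 + (147396 - 81331/31974)*(1/71356)) = 695552/(43541 + (4712758373/31974)*(1/71356)) = 695552/(43541 + 4712758373/2281536744) = 695552/(99345104128877/2281536744) = 695552*(2281536744/99345104128877) = 1586927445362688/99345104128877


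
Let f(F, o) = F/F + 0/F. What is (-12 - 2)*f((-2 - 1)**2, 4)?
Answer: -14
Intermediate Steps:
f(F, o) = 1 (f(F, o) = 1 + 0 = 1)
(-12 - 2)*f((-2 - 1)**2, 4) = (-12 - 2)*1 = -14*1 = -14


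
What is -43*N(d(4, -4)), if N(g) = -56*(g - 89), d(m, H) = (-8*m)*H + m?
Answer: 103544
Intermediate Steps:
d(m, H) = m - 8*H*m (d(m, H) = -8*H*m + m = m - 8*H*m)
N(g) = 4984 - 56*g (N(g) = -56*(-89 + g) = 4984 - 56*g)
-43*N(d(4, -4)) = -43*(4984 - 224*(1 - 8*(-4))) = -43*(4984 - 224*(1 + 32)) = -43*(4984 - 224*33) = -43*(4984 - 56*132) = -43*(4984 - 7392) = -43*(-2408) = 103544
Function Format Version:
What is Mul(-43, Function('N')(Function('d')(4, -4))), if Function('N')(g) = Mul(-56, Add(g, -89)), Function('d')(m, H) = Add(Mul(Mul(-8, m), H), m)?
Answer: 103544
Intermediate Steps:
Function('d')(m, H) = Add(m, Mul(-8, H, m)) (Function('d')(m, H) = Add(Mul(-8, H, m), m) = Add(m, Mul(-8, H, m)))
Function('N')(g) = Add(4984, Mul(-56, g)) (Function('N')(g) = Mul(-56, Add(-89, g)) = Add(4984, Mul(-56, g)))
Mul(-43, Function('N')(Function('d')(4, -4))) = Mul(-43, Add(4984, Mul(-56, Mul(4, Add(1, Mul(-8, -4)))))) = Mul(-43, Add(4984, Mul(-56, Mul(4, Add(1, 32))))) = Mul(-43, Add(4984, Mul(-56, Mul(4, 33)))) = Mul(-43, Add(4984, Mul(-56, 132))) = Mul(-43, Add(4984, -7392)) = Mul(-43, -2408) = 103544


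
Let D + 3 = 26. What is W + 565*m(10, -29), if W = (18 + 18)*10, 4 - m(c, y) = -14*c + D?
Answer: 68725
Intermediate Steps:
D = 23 (D = -3 + 26 = 23)
m(c, y) = -19 + 14*c (m(c, y) = 4 - (-14*c + 23) = 4 - (23 - 14*c) = 4 + (-23 + 14*c) = -19 + 14*c)
W = 360 (W = 36*10 = 360)
W + 565*m(10, -29) = 360 + 565*(-19 + 14*10) = 360 + 565*(-19 + 140) = 360 + 565*121 = 360 + 68365 = 68725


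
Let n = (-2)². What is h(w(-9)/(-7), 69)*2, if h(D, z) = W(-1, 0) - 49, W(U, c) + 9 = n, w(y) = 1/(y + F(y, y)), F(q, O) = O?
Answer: -108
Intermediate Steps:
w(y) = 1/(2*y) (w(y) = 1/(y + y) = 1/(2*y))
n = 4
W(U, c) = -5 (W(U, c) = -9 + 4 = -5)
h(D, z) = -54 (h(D, z) = -5 - 49 = -54)
h(w(-9)/(-7), 69)*2 = -54*2 = -108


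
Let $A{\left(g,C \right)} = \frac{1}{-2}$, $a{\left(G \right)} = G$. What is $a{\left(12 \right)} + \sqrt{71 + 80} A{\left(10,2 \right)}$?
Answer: $12 - \frac{\sqrt{151}}{2} \approx 5.8559$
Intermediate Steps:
$A{\left(g,C \right)} = - \frac{1}{2}$
$a{\left(12 \right)} + \sqrt{71 + 80} A{\left(10,2 \right)} = 12 + \sqrt{71 + 80} \left(- \frac{1}{2}\right) = 12 + \sqrt{151} \left(- \frac{1}{2}\right) = 12 - \frac{\sqrt{151}}{2}$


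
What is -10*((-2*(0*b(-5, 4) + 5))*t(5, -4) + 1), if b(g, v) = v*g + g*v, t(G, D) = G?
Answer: 490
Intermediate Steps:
b(g, v) = 2*g*v (b(g, v) = g*v + g*v = 2*g*v)
-10*((-2*(0*b(-5, 4) + 5))*t(5, -4) + 1) = -10*(-2*(0*(2*(-5)*4) + 5)*5 + 1) = -10*(-2*(0*(-40) + 5)*5 + 1) = -10*(-2*(0 + 5)*5 + 1) = -10*(-2*5*5 + 1) = -10*(-10*5 + 1) = -10*(-50 + 1) = -10*(-49) = 490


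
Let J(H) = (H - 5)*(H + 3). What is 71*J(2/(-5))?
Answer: -24921/25 ≈ -996.84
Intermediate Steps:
J(H) = (-5 + H)*(3 + H)
71*J(2/(-5)) = 71*(-15 + (2/(-5))² - 4/(-5)) = 71*(-15 + (2*(-⅕))² - 4*(-1)/5) = 71*(-15 + (-⅖)² - 2*(-⅖)) = 71*(-15 + 4/25 + ⅘) = 71*(-351/25) = -24921/25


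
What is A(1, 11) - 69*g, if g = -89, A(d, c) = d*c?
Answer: 6152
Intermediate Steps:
A(d, c) = c*d
A(1, 11) - 69*g = 11*1 - 69*(-89) = 11 + 6141 = 6152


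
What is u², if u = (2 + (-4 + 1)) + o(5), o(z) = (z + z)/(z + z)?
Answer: 0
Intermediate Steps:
o(z) = 1 (o(z) = (2*z)/((2*z)) = (2*z)*(1/(2*z)) = 1)
u = 0 (u = (2 + (-4 + 1)) + 1 = (2 - 3) + 1 = -1 + 1 = 0)
u² = 0² = 0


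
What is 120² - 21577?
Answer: -7177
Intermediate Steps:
120² - 21577 = 14400 - 21577 = -7177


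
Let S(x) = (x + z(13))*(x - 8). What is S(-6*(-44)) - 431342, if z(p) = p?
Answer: -360430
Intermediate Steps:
S(x) = (-8 + x)*(13 + x) (S(x) = (x + 13)*(x - 8) = (13 + x)*(-8 + x) = (-8 + x)*(13 + x))
S(-6*(-44)) - 431342 = (-104 + (-6*(-44))² + 5*(-6*(-44))) - 431342 = (-104 + 264² + 5*264) - 431342 = (-104 + 69696 + 1320) - 431342 = 70912 - 431342 = -360430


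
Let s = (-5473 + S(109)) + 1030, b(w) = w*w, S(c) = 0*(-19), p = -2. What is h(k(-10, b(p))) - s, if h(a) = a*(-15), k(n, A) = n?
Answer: 4593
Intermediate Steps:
S(c) = 0
b(w) = w**2
s = -4443 (s = (-5473 + 0) + 1030 = -5473 + 1030 = -4443)
h(a) = -15*a
h(k(-10, b(p))) - s = -15*(-10) - 1*(-4443) = 150 + 4443 = 4593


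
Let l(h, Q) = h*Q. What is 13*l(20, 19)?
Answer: 4940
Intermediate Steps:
l(h, Q) = Q*h
13*l(20, 19) = 13*(19*20) = 13*380 = 4940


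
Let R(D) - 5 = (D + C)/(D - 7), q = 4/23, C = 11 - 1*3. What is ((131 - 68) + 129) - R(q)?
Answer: 29547/157 ≈ 188.20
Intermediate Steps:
C = 8 (C = 11 - 3 = 8)
q = 4/23 (q = 4*(1/23) = 4/23 ≈ 0.17391)
R(D) = 5 + (8 + D)/(-7 + D) (R(D) = 5 + (D + 8)/(D - 7) = 5 + (8 + D)/(-7 + D))
((131 - 68) + 129) - R(q) = ((131 - 68) + 129) - 3*(-9 + 2*(4/23))/(-7 + 4/23) = (63 + 129) - 3*(-9 + 8/23)/(-157/23) = 192 - 3*(-23)*(-199)/(157*23) = 192 - 1*597/157 = 192 - 597/157 = 29547/157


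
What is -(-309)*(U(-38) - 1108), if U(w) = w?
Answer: -354114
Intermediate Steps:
-(-309)*(U(-38) - 1108) = -(-309)*(-38 - 1108) = -(-309)*(-1146) = -1*354114 = -354114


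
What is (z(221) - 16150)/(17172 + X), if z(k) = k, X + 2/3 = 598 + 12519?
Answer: -2811/5345 ≈ -0.52591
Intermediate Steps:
X = 39349/3 (X = -2/3 + (598 + 12519) = -2/3 + 13117 = 39349/3 ≈ 13116.)
(z(221) - 16150)/(17172 + X) = (221 - 16150)/(17172 + 39349/3) = -15929/90865/3 = -15929*3/90865 = -2811/5345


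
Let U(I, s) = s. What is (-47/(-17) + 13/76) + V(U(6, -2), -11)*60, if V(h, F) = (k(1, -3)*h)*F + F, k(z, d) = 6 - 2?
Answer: 5972833/1292 ≈ 4622.9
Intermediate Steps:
k(z, d) = 4
V(h, F) = F + 4*F*h (V(h, F) = (4*h)*F + F = 4*F*h + F = F + 4*F*h)
(-47/(-17) + 13/76) + V(U(6, -2), -11)*60 = (-47/(-17) + 13/76) - 11*(1 + 4*(-2))*60 = (-47*(-1/17) + 13*(1/76)) - 11*(1 - 8)*60 = (47/17 + 13/76) - 11*(-7)*60 = 3793/1292 + 77*60 = 3793/1292 + 4620 = 5972833/1292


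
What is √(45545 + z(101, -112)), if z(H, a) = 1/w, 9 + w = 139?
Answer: √769710630/130 ≈ 213.41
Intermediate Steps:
w = 130 (w = -9 + 139 = 130)
z(H, a) = 1/130
√(45545 + z(101, -112)) = √(45545 + 1/130) = √(5920851/130) = √769710630/130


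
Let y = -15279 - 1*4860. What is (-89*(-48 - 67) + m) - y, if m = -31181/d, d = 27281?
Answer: 828601913/27281 ≈ 30373.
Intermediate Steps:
y = -20139 (y = -15279 - 4860 = -20139)
m = -31181/27281 ≈ -1.1430
(-89*(-48 - 67) + m) - y = (-89*(-48 - 67) - 31181/27281) - 1*(-20139) = (-89*(-115) - 31181/27281) + 20139 = (10235 - 31181/27281) + 20139 = 279189854/27281 + 20139 = 828601913/27281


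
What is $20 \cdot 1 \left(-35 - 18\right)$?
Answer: $-1060$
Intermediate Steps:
$20 \cdot 1 \left(-35 - 18\right) = 20 \left(-53\right) = -1060$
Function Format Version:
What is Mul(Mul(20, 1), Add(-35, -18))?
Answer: -1060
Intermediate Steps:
Mul(Mul(20, 1), Add(-35, -18)) = Mul(20, -53) = -1060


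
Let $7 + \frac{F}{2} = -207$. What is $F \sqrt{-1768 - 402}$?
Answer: $- 428 i \sqrt{2170} \approx - 19938.0 i$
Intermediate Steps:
$F = -428$ ($F = -14 + 2 \left(-207\right) = -14 - 414 = -428$)
$F \sqrt{-1768 - 402} = - 428 \sqrt{-1768 - 402} = - 428 \sqrt{-2170} = - 428 i \sqrt{2170}$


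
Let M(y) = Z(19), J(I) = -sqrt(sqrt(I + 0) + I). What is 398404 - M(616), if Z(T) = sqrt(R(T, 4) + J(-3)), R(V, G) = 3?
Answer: 398404 - sqrt(3 - sqrt(-3 + I*sqrt(3))) ≈ 3.984e+5 + 0.5366*I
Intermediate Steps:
J(I) = -sqrt(I + sqrt(I)) (J(I) = -sqrt(sqrt(I) + I) = -sqrt(I + sqrt(I)))
Z(T) = sqrt(3 - sqrt(-3 + I*sqrt(3))) (Z(T) = sqrt(3 - sqrt(-3 + sqrt(-3))) = sqrt(3 - sqrt(-3 + I*sqrt(3))))
M(y) = sqrt(3 - sqrt(-3 + I*sqrt(3)))
398404 - M(616) = 398404 - sqrt(3 - sqrt(-3 + I*sqrt(3)))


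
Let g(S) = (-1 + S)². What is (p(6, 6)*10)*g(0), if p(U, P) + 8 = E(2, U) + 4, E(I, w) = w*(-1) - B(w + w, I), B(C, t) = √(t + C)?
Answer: -100 - 10*√14 ≈ -137.42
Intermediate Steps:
B(C, t) = √(C + t)
E(I, w) = -w - √(I + 2*w) (E(I, w) = w*(-1) - √((w + w) + I) = -w - √(2*w + I) = -w - √(I + 2*w))
p(U, P) = -4 - U - √(2 + 2*U) (p(U, P) = -8 + ((-U - √(2 + 2*U)) + 4) = -8 + (4 - U - √(2 + 2*U)) = -4 - U - √(2 + 2*U))
(p(6, 6)*10)*g(0) = ((-4 - 1*6 - √(2 + 2*6))*10)*(-1 + 0)² = ((-4 - 6 - √(2 + 12))*10)*(-1)² = ((-4 - 6 - √14)*10)*1 = ((-10 - √14)*10)*1 = (-100 - 10*√14)*1 = -100 - 10*√14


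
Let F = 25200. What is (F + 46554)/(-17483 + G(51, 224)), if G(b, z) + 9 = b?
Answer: -71754/17441 ≈ -4.1141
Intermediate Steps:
G(b, z) = -9 + b
(F + 46554)/(-17483 + G(51, 224)) = (25200 + 46554)/(-17483 + (-9 + 51)) = 71754/(-17483 + 42) = 71754/(-17441) = 71754*(-1/17441) = -71754/17441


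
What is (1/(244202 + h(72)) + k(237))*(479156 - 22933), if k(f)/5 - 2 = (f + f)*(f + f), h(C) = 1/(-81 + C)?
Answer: 1126417159933023497/2197817 ≈ 5.1252e+11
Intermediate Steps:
k(f) = 10 + 20*f² (k(f) = 10 + 5*((f + f)*(f + f)) = 10 + 5*((2*f)*(2*f)) = 10 + 5*(4*f²) = 10 + 20*f²)
(1/(244202 + h(72)) + k(237))*(479156 - 22933) = (1/(244202 + 1/(-81 + 72)) + (10 + 20*237²))*(479156 - 22933) = (1/(244202 + 1/(-9)) + (10 + 20*56169))*456223 = (1/(244202 - ⅑) + (10 + 1123380))*456223 = (1/(2197817/9) + 1123390)*456223 = (9/2197817 + 1123390)*456223 = (2469005639639/2197817)*456223 = 1126417159933023497/2197817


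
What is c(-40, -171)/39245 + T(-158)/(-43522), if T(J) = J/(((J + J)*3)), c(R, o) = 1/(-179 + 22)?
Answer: -136651/34233099540 ≈ -3.9918e-6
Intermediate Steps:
c(R, o) = -1/157 (c(R, o) = 1/(-157) = -1/157)
T(J) = 1/6 (T(J) = J/(((2*J)*3)) = J/((6*J)) = J*(1/(6*J)) = 1/6)
c(-40, -171)/39245 + T(-158)/(-43522) = -1/157/39245 + (1/6)/(-43522) = -1/157*1/39245 + (1/6)*(-1/43522) = -1/6161465 - 1/261132 = -136651/34233099540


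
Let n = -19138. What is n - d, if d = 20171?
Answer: -39309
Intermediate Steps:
n - d = -19138 - 1*20171 = -19138 - 20171 = -39309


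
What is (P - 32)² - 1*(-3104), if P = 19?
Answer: 3273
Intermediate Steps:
(P - 32)² - 1*(-3104) = (19 - 32)² - 1*(-3104) = (-13)² + 3104 = 169 + 3104 = 3273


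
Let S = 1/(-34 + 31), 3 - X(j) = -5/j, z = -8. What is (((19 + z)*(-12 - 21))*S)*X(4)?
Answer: 2057/4 ≈ 514.25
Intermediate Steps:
X(j) = 3 + 5/j (X(j) = 3 - (-5)/j = 3 + 5/j)
S = -⅓ (S = 1/(-3) = -⅓ ≈ -0.33333)
(((19 + z)*(-12 - 21))*S)*X(4) = (((19 - 8)*(-12 - 21))*(-⅓))*(3 + 5/4) = ((11*(-33))*(-⅓))*(3 + 5*(¼)) = (-363*(-⅓))*(3 + 5/4) = 121*(17/4) = 2057/4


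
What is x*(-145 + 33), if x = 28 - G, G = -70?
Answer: -10976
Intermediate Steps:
x = 98 (x = 28 - 1*(-70) = 28 + 70 = 98)
x*(-145 + 33) = 98*(-145 + 33) = 98*(-112) = -10976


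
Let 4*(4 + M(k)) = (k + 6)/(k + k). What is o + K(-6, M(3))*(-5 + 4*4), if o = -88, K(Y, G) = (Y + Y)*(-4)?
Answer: 440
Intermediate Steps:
M(k) = -4 + (6 + k)/(8*k) (M(k) = -4 + ((k + 6)/(k + k))/4 = -4 + ((6 + k)/((2*k)))/4 = -4 + ((6 + k)*(1/(2*k)))/4 = -4 + ((6 + k)/(2*k))/4 = -4 + (6 + k)/(8*k))
K(Y, G) = -8*Y (K(Y, G) = (2*Y)*(-4) = -8*Y)
o + K(-6, M(3))*(-5 + 4*4) = -88 + (-8*(-6))*(-5 + 4*4) = -88 + 48*(-5 + 16) = -88 + 48*11 = -88 + 528 = 440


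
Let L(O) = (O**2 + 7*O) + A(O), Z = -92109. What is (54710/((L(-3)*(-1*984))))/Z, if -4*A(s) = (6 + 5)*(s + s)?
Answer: 27355/203929326 ≈ 0.00013414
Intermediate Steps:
A(s) = -11*s/2 (A(s) = -(6 + 5)*(s + s)/4 = -11*2*s/4 = -11*s/2)
L(O) = O**2 + 3*O/2 (L(O) = (O**2 + 7*O) - 11*O/2 = O**2 + 3*O/2)
(54710/((L(-3)*(-1*984))))/Z = (54710/((((1/2)*(-3)*(3 + 2*(-3)))*(-1*984))))/(-92109) = (54710/((((1/2)*(-3)*(3 - 6))*(-984))))*(-1/92109) = (54710/((((1/2)*(-3)*(-3))*(-984))))*(-1/92109) = (54710/(((9/2)*(-984))))*(-1/92109) = (54710/(-4428))*(-1/92109) = (54710*(-1/4428))*(-1/92109) = -27355/2214*(-1/92109) = 27355/203929326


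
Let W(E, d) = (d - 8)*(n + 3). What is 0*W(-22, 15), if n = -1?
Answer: 0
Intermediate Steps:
W(E, d) = -16 + 2*d (W(E, d) = (d - 8)*(-1 + 3) = (-8 + d)*2 = -16 + 2*d)
0*W(-22, 15) = 0*(-16 + 2*15) = 0*(-16 + 30) = 0*14 = 0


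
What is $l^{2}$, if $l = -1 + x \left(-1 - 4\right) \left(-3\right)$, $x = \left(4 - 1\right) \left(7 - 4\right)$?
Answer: $17956$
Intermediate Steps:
$x = 9$ ($x = 3 \cdot 3 = 9$)
$l = 134$ ($l = -1 + 9 \left(-1 - 4\right) \left(-3\right) = -1 + 9 \left(\left(-5\right) \left(-3\right)\right) = -1 + 9 \cdot 15 = -1 + 135 = 134$)
$l^{2} = 134^{2} = 17956$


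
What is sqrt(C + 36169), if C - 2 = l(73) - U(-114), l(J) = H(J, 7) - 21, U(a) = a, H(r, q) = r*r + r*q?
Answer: 2*sqrt(10526) ≈ 205.19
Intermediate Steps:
H(r, q) = r**2 + q*r
l(J) = -21 + J*(7 + J) (l(J) = J*(7 + J) - 21 = -21 + J*(7 + J))
C = 5935 (C = 2 + ((-21 + 73*(7 + 73)) - 1*(-114)) = 2 + ((-21 + 73*80) + 114) = 2 + ((-21 + 5840) + 114) = 2 + (5819 + 114) = 2 + 5933 = 5935)
sqrt(C + 36169) = sqrt(5935 + 36169) = sqrt(42104) = 2*sqrt(10526)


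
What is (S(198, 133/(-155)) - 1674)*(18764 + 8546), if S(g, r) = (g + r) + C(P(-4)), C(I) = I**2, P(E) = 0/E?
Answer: -1250322806/31 ≈ -4.0333e+7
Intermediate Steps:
P(E) = 0
S(g, r) = g + r (S(g, r) = (g + r) + 0**2 = (g + r) + 0 = g + r)
(S(198, 133/(-155)) - 1674)*(18764 + 8546) = ((198 + 133/(-155)) - 1674)*(18764 + 8546) = ((198 + 133*(-1/155)) - 1674)*27310 = ((198 - 133/155) - 1674)*27310 = (30557/155 - 1674)*27310 = -228913/155*27310 = -1250322806/31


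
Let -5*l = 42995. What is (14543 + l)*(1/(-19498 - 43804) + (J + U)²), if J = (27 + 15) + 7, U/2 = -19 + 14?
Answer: 286151117452/31651 ≈ 9.0408e+6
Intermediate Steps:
U = -10 (U = 2*(-19 + 14) = 2*(-5) = -10)
l = -8599 (l = -⅕*42995 = -8599)
J = 49 (J = 42 + 7 = 49)
(14543 + l)*(1/(-19498 - 43804) + (J + U)²) = (14543 - 8599)*(1/(-19498 - 43804) + (49 - 10)²) = 5944*(1/(-63302) + 39²) = 5944*(-1/63302 + 1521) = 5944*(96282341/63302) = 286151117452/31651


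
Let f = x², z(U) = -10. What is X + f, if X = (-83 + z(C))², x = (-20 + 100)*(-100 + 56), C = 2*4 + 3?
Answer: 12399049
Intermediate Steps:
C = 11 (C = 8 + 3 = 11)
x = -3520 (x = 80*(-44) = -3520)
f = 12390400 (f = (-3520)² = 12390400)
X = 8649 (X = (-83 - 10)² = (-93)² = 8649)
X + f = 8649 + 12390400 = 12399049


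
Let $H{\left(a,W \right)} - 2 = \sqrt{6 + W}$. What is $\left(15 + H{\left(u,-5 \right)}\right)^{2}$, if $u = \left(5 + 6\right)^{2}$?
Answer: $324$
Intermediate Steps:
$u = 121$ ($u = 11^{2} = 121$)
$H{\left(a,W \right)} = 2 + \sqrt{6 + W}$
$\left(15 + H{\left(u,-5 \right)}\right)^{2} = \left(15 + \left(2 + \sqrt{6 - 5}\right)\right)^{2} = \left(15 + \left(2 + \sqrt{1}\right)\right)^{2} = \left(15 + \left(2 + 1\right)\right)^{2} = \left(15 + 3\right)^{2} = 18^{2} = 324$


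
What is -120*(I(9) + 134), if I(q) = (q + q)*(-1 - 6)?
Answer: -960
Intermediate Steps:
I(q) = -14*q (I(q) = (2*q)*(-7) = -14*q)
-120*(I(9) + 134) = -120*(-14*9 + 134) = -120*(-126 + 134) = -120*8 = -960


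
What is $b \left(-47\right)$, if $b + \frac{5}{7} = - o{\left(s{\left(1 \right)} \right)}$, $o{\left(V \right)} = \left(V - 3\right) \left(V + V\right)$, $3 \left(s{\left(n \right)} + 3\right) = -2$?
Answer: $\frac{146875}{63} \approx 2331.3$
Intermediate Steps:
$s{\left(n \right)} = - \frac{11}{3}$ ($s{\left(n \right)} = -3 + \frac{1}{3} \left(-2\right) = -3 - \frac{2}{3} = - \frac{11}{3}$)
$o{\left(V \right)} = 2 V \left(-3 + V\right)$ ($o{\left(V \right)} = \left(-3 + V\right) 2 V = 2 V \left(-3 + V\right)$)
$b = - \frac{3125}{63}$ ($b = - \frac{5}{7} - 2 \left(- \frac{11}{3}\right) \left(-3 - \frac{11}{3}\right) = - \frac{5}{7} - 2 \left(- \frac{11}{3}\right) \left(- \frac{20}{3}\right) = - \frac{5}{7} - \frac{440}{9} = - \frac{3125}{63} \approx -49.603$)
$b \left(-47\right) = \left(- \frac{3125}{63}\right) \left(-47\right) = \frac{146875}{63}$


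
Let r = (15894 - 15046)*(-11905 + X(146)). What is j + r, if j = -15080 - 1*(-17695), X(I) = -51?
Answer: -10136073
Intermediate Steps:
j = 2615 (j = -15080 + 17695 = 2615)
r = -10138688 (r = (15894 - 15046)*(-11905 - 51) = 848*(-11956) = -10138688)
j + r = 2615 - 10138688 = -10136073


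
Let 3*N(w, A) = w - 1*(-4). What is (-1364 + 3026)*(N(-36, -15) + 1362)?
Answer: 2245916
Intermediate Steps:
N(w, A) = 4/3 + w/3 (N(w, A) = (w - 1*(-4))/3 = (w + 4)/3 = (4 + w)/3 = 4/3 + w/3)
(-1364 + 3026)*(N(-36, -15) + 1362) = (-1364 + 3026)*((4/3 + (⅓)*(-36)) + 1362) = 1662*((4/3 - 12) + 1362) = 1662*(-32/3 + 1362) = 1662*(4054/3) = 2245916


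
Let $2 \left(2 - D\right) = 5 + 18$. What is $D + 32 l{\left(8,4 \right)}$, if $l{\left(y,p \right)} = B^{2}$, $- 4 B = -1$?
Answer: $- \frac{15}{2} \approx -7.5$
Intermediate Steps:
$B = \frac{1}{4}$ ($B = \left(- \frac{1}{4}\right) \left(-1\right) = \frac{1}{4} \approx 0.25$)
$l{\left(y,p \right)} = \frac{1}{16}$ ($l{\left(y,p \right)} = \left(\frac{1}{4}\right)^{2} = \frac{1}{16}$)
$D = - \frac{19}{2}$ ($D = 2 - \frac{5 + 18}{2} = 2 - \frac{23}{2} = - \frac{19}{2} \approx -9.5$)
$D + 32 l{\left(8,4 \right)} = - \frac{19}{2} + 32 \cdot \frac{1}{16} = - \frac{19}{2} + 2 = - \frac{15}{2}$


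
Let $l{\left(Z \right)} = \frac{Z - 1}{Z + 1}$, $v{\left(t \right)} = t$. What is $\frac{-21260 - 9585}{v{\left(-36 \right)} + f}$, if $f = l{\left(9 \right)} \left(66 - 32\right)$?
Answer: $\frac{154225}{44} \approx 3505.1$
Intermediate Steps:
$l{\left(Z \right)} = \frac{-1 + Z}{1 + Z}$
$f = \frac{136}{5}$ ($f = \frac{-1 + 9}{1 + 9} \left(66 - 32\right) = \frac{1}{10} \cdot 8 \cdot 34 = \frac{4}{5} \cdot 34 = \frac{136}{5} \approx 27.2$)
$\frac{-21260 - 9585}{v{\left(-36 \right)} + f} = \frac{-21260 - 9585}{-36 + \frac{136}{5}} = - \frac{30845}{- \frac{44}{5}} = \left(-30845\right) \left(- \frac{5}{44}\right) = \frac{154225}{44}$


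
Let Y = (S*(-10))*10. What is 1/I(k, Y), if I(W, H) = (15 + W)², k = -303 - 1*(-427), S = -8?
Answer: 1/19321 ≈ 5.1757e-5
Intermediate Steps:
k = 124 (k = -303 + 427 = 124)
Y = 800 (Y = -8*(-10)*10 = 80*10 = 800)
1/I(k, Y) = 1/((15 + 124)²) = 1/(139²) = 1/19321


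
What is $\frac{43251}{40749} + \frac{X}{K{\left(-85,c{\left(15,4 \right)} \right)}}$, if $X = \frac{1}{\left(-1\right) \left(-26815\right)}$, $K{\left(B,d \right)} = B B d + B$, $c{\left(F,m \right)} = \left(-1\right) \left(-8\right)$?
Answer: $\frac{1312479348524}{1236554552275} \approx 1.0614$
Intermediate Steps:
$c{\left(F,m \right)} = 8$
$K{\left(B,d \right)} = B + d B^{2}$ ($K{\left(B,d \right)} = B^{2} d + B = d B^{2} + B = B + d B^{2}$)
$X = \frac{1}{26815} \approx 3.7293 \cdot 10^{-5}$
$\frac{43251}{40749} + \frac{X}{K{\left(-85,c{\left(15,4 \right)} \right)}} = \frac{43251}{40749} + \frac{1}{26815 \left(- 85 \left(1 - 680\right)\right)} = 43251 \cdot \frac{1}{40749} + \frac{1}{26815 \left(- 85 \left(1 - 680\right)\right)} = \frac{14417}{13583} + \frac{1}{26815 \left(\left(-85\right) \left(-679\right)\right)} = \frac{14417}{13583} + \frac{1}{26815 \cdot 57715} = \frac{14417}{13583} + \frac{1}{26815} \cdot \frac{1}{57715} = \frac{14417}{13583} + \frac{1}{1547627725} = \frac{1312479348524}{1236554552275}$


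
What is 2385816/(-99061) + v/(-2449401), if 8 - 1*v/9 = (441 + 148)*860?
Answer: -1797407332716/80880037487 ≈ -22.223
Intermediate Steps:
v = -4558788 (v = 72 - 9*(441 + 148)*860 = 72 - 5301*860 = 72 - 9*506540 = 72 - 4558860 = -4558788)
2385816/(-99061) + v/(-2449401) = 2385816/(-99061) - 4558788/(-2449401) = 2385816*(-1/99061) - 4558788*(-1/2449401) = -2385816/99061 + 1519596/816467 = -1797407332716/80880037487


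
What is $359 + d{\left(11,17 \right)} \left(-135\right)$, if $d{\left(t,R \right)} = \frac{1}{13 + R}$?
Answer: $\frac{709}{2} \approx 354.5$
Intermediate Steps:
$359 + d{\left(11,17 \right)} \left(-135\right) = 359 + \frac{1}{13 + 17} \left(-135\right) = 359 + \frac{1}{30} \left(-135\right) = 359 - \frac{9}{2} = \frac{709}{2}$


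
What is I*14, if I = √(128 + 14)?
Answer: 14*√142 ≈ 166.83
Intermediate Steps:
I = √142 ≈ 11.916
I*14 = √142*14 = 14*√142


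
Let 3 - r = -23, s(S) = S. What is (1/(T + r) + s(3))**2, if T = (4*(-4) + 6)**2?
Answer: 143641/15876 ≈ 9.0477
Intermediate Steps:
r = 26 (r = 3 - 1*(-23) = 3 + 23 = 26)
T = 100 (T = (-16 + 6)**2 = (-10)**2 = 100)
(1/(T + r) + s(3))**2 = (1/(100 + 26) + 3)**2 = (1/126 + 3)**2 = (379/126)**2 = 143641/15876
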